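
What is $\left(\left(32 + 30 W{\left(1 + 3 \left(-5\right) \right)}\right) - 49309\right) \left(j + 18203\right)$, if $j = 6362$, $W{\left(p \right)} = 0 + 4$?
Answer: $-1207541705$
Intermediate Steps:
$W{\left(p \right)} = 4$
$\left(\left(32 + 30 W{\left(1 + 3 \left(-5\right) \right)}\right) - 49309\right) \left(j + 18203\right) = \left(\left(32 + 30 \cdot 4\right) - 49309\right) \left(6362 + 18203\right) = \left(\left(32 + 120\right) - 49309\right) 24565 = \left(152 - 49309\right) 24565 = \left(-49157\right) 24565 = -1207541705$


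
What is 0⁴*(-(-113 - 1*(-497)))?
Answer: 0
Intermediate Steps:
0⁴*(-(-113 - 1*(-497))) = 0*(-(-113 + 497)) = 0*(-1*384) = 0*(-384) = 0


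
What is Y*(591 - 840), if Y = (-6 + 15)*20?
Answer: -44820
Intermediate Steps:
Y = 180 (Y = 9*20 = 180)
Y*(591 - 840) = 180*(591 - 840) = 180*(-249) = -44820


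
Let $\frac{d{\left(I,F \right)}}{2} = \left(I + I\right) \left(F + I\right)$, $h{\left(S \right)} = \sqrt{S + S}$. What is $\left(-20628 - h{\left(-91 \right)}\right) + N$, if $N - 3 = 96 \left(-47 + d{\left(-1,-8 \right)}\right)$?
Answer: $-21681 - i \sqrt{182} \approx -21681.0 - 13.491 i$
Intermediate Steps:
$h{\left(S \right)} = \sqrt{2} \sqrt{S}$ ($h{\left(S \right)} = \sqrt{2 S} = \sqrt{2} \sqrt{S}$)
$d{\left(I,F \right)} = 4 I \left(F + I\right)$ ($d{\left(I,F \right)} = 2 \left(I + I\right) \left(F + I\right) = 2 \cdot 2 I \left(F + I\right) = 4 I \left(F + I\right)$)
$N = -1053$ ($N = 3 + 96 \left(-47 + 4 \left(-1\right) \left(-8 - 1\right)\right) = 3 + 96 \left(-47 + 4 \left(-1\right) \left(-9\right)\right) = 3 + 96 \left(-47 + 36\right) = 3 + 96 \left(-11\right) = 3 - 1056 = -1053$)
$\left(-20628 - h{\left(-91 \right)}\right) + N = \left(-20628 - \sqrt{2} \sqrt{-91}\right) - 1053 = \left(-20628 - \sqrt{2} i \sqrt{91}\right) - 1053 = \left(-20628 - i \sqrt{182}\right) - 1053 = -21681 - i \sqrt{182}$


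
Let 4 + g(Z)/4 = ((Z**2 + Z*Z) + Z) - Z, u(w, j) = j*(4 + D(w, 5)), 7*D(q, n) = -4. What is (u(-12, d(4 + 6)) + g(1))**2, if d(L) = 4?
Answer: 1600/49 ≈ 32.653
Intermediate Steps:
D(q, n) = -4/7 (D(q, n) = (1/7)*(-4) = -4/7)
u(w, j) = 24*j/7 (u(w, j) = j*(4 - 4/7) = j*(24/7) = 24*j/7)
g(Z) = -16 + 8*Z**2 (g(Z) = -16 + 4*(((Z**2 + Z*Z) + Z) - Z) = -16 + 4*(((Z**2 + Z**2) + Z) - Z) = -16 + 4*((2*Z**2 + Z) - Z) = -16 + 4*((Z + 2*Z**2) - Z) = -16 + 4*(2*Z**2) = -16 + 8*Z**2)
(u(-12, d(4 + 6)) + g(1))**2 = ((24/7)*4 + (-16 + 8*1**2))**2 = (96/7 + (-16 + 8*1))**2 = (96/7 + (-16 + 8))**2 = (96/7 - 8)**2 = (40/7)**2 = 1600/49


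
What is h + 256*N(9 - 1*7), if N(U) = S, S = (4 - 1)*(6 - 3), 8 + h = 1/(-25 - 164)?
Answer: 433943/189 ≈ 2296.0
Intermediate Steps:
h = -1513/189 (h = -8 + 1/(-25 - 164) = -8 + 1/(-189) = -8 - 1/189 = -1513/189 ≈ -8.0053)
S = 9 (S = 3*3 = 9)
N(U) = 9
h + 256*N(9 - 1*7) = -1513/189 + 256*9 = -1513/189 + 2304 = 433943/189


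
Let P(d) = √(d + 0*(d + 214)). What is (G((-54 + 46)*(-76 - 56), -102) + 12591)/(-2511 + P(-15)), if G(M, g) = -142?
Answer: -10419813/2101712 - 12449*I*√15/6305136 ≈ -4.9578 - 0.0076469*I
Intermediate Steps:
P(d) = √d (P(d) = √(d + 0*(214 + d)) = √(d + 0) = √d)
(G((-54 + 46)*(-76 - 56), -102) + 12591)/(-2511 + P(-15)) = (-142 + 12591)/(-2511 + √(-15)) = 12449/(-2511 + I*√15)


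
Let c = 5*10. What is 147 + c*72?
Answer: 3747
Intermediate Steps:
c = 50
147 + c*72 = 147 + 50*72 = 147 + 3600 = 3747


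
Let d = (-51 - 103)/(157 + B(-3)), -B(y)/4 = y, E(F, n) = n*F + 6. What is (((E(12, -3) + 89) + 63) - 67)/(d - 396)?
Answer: -845/6098 ≈ -0.13857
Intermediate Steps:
E(F, n) = 6 + F*n (E(F, n) = F*n + 6 = 6 + F*n)
B(y) = -4*y
d = -154/169 (d = (-51 - 103)/(157 - 4*(-3)) = -154/(157 + 12) = -154/169 ≈ -0.91124)
(((E(12, -3) + 89) + 63) - 67)/(d - 396) = ((((6 + 12*(-3)) + 89) + 63) - 67)/(-154/169 - 396) = ((((6 - 36) + 89) + 63) - 67)/(-67078/169) = (((-30 + 89) + 63) - 67)*(-169/67078) = ((59 + 63) - 67)*(-169/67078) = (122 - 67)*(-169/67078) = 55*(-169/67078) = -845/6098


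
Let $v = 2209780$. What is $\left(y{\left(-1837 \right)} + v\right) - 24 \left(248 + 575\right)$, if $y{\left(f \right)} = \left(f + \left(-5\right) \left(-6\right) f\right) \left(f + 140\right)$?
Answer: $98829087$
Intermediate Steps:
$y{\left(f \right)} = 31 f \left(140 + f\right)$ ($y{\left(f \right)} = \left(f + 30 f\right) \left(140 + f\right) = 31 f \left(140 + f\right)$)
$\left(y{\left(-1837 \right)} + v\right) - 24 \left(248 + 575\right) = \left(31 \left(-1837\right) \left(140 - 1837\right) + 2209780\right) - 24 \left(248 + 575\right) = \left(31 \left(-1837\right) \left(-1697\right) + 2209780\right) - 19752 = \left(96639059 + 2209780\right) - 19752 = 98848839 - 19752 = 98829087$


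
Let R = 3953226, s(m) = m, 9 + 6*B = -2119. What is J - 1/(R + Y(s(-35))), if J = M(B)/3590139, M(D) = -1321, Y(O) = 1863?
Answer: -1742754236/4733106422457 ≈ -0.00036821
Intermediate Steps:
B = -1064/3 (B = -3/2 + (1/6)*(-2119) = -3/2 - 2119/6 = -1064/3 ≈ -354.67)
J = -1321/3590139 ≈ -0.00036795
J - 1/(R + Y(s(-35))) = -1321/3590139 - 1/(3953226 + 1863) = -1321/3590139 - 1/3955089 = -1742754236/4733106422457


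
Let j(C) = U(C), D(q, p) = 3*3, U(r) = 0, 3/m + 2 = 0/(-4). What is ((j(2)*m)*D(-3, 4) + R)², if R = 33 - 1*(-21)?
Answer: 2916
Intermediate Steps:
m = -3/2 (m = 3/(-2 + 0/(-4)) = 3/(-2 + 0*(-¼)) = 3/(-2 + 0) = 3/(-2) = 3*(-½) = -3/2 ≈ -1.5000)
D(q, p) = 9
j(C) = 0
R = 54 (R = 33 + 21 = 54)
((j(2)*m)*D(-3, 4) + R)² = ((0*(-3/2))*9 + 54)² = (0*9 + 54)² = (0 + 54)² = 54² = 2916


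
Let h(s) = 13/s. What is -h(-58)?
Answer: 13/58 ≈ 0.22414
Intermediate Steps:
-h(-58) = -13/(-58) = -13*(-1)/58 = -1*(-13/58) = 13/58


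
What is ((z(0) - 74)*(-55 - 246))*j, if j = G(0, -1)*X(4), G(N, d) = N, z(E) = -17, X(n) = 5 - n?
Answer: 0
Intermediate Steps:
j = 0 (j = 0*(5 - 1*4) = 0*(5 - 4) = 0*1 = 0)
((z(0) - 74)*(-55 - 246))*j = ((-17 - 74)*(-55 - 246))*0 = -91*(-301)*0 = 27391*0 = 0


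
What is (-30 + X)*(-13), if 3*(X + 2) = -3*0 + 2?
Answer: 1222/3 ≈ 407.33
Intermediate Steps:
X = -4/3 (X = -2 + (-3*0 + 2)/3 = -2 + (0 + 2)/3 = -2 + (1/3)*2 = -2 + 2/3 = -4/3 ≈ -1.3333)
(-30 + X)*(-13) = (-30 - 4/3)*(-13) = -94/3*(-13) = 1222/3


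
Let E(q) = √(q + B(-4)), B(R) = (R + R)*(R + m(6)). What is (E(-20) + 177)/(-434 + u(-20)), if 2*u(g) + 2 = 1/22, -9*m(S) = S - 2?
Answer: -7788/19139 - 88*√35/57417 ≈ -0.41599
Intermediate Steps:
m(S) = 2/9 - S/9 (m(S) = -(S - 2)/9 = -(-2 + S)/9 = 2/9 - S/9)
u(g) = -43/44 (u(g) = -1 + (½)/22 = -1 + (½)*(1/22) = -1 + 1/44 = -43/44)
B(R) = 2*R*(-4/9 + R) (B(R) = (R + R)*(R + (2/9 - ⅑*6)) = (2*R)*(R + (2/9 - ⅔)) = (2*R)*(R - 4/9) = (2*R)*(-4/9 + R) = 2*R*(-4/9 + R))
E(q) = √(320/9 + q) (E(q) = √(q + (2/9)*(-4)*(-4 + 9*(-4))) = √(q + (2/9)*(-4)*(-4 - 36)) = √(q + (2/9)*(-4)*(-40)) = √(q + 320/9) = √(320/9 + q))
(E(-20) + 177)/(-434 + u(-20)) = (√(320 + 9*(-20))/3 + 177)/(-434 - 43/44) = (√(320 - 180)/3 + 177)/(-19139/44) = (√140/3 + 177)*(-44/19139) = ((2*√35)/3 + 177)*(-44/19139) = (2*√35/3 + 177)*(-44/19139) = (177 + 2*√35/3)*(-44/19139) = -7788/19139 - 88*√35/57417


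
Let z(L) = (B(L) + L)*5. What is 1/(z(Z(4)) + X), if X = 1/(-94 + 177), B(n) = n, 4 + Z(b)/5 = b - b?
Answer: -83/16599 ≈ -0.0050003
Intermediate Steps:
Z(b) = -20 (Z(b) = -20 + 5*(b - b) = -20 + 5*0 = -20 + 0 = -20)
X = 1/83 ≈ 0.012048
z(L) = 10*L (z(L) = (L + L)*5 = (2*L)*5 = 10*L)
1/(z(Z(4)) + X) = 1/(10*(-20) + 1/83) = 1/(-200 + 1/83) = 1/(-16599/83) = -83/16599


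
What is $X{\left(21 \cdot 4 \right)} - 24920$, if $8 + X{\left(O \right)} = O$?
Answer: $-24844$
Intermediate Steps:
$X{\left(O \right)} = -8 + O$
$X{\left(21 \cdot 4 \right)} - 24920 = \left(-8 + 21 \cdot 4\right) - 24920 = \left(-8 + 84\right) - 24920 = 76 - 24920 = -24844$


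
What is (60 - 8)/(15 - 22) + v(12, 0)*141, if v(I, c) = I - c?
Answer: 11792/7 ≈ 1684.6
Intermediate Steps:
(60 - 8)/(15 - 22) + v(12, 0)*141 = (60 - 8)/(15 - 22) + (12 - 1*0)*141 = 52/(-7) + (12 + 0)*141 = 52*(-⅐) + 12*141 = -52/7 + 1692 = 11792/7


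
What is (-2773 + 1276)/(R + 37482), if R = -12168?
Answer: -499/8438 ≈ -0.059137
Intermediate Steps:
(-2773 + 1276)/(R + 37482) = (-2773 + 1276)/(-12168 + 37482) = -1497/25314 = -1497*1/25314 = -499/8438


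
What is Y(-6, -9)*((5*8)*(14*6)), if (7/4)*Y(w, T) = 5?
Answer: 9600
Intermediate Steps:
Y(w, T) = 20/7 (Y(w, T) = (4/7)*5 = 20/7)
Y(-6, -9)*((5*8)*(14*6)) = 20*((5*8)*(14*6))/7 = 20*(40*84)/7 = (20/7)*3360 = 9600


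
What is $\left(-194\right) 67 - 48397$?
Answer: $-61395$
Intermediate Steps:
$\left(-194\right) 67 - 48397 = -12998 - 48397 = -61395$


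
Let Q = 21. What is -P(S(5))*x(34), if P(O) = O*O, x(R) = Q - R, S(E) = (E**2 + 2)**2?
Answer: 6908733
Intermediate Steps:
S(E) = (2 + E**2)**2
x(R) = 21 - R
P(O) = O**2
-P(S(5))*x(34) = -((2 + 5**2)**2)**2*(21 - 1*34) = -((2 + 25)**2)**2*(21 - 34) = -(27**2)**2*(-13) = -729**2*(-13) = -531441*(-13) = -1*(-6908733) = 6908733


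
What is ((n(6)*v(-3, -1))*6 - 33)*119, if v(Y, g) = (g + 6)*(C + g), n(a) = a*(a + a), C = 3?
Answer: 510153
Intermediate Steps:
n(a) = 2*a² (n(a) = a*(2*a) = 2*a²)
v(Y, g) = (3 + g)*(6 + g) (v(Y, g) = (g + 6)*(3 + g) = (6 + g)*(3 + g) = (3 + g)*(6 + g))
((n(6)*v(-3, -1))*6 - 33)*119 = (((2*6²)*(18 + (-1)² + 9*(-1)))*6 - 33)*119 = (((2*36)*(18 + 1 - 9))*6 - 33)*119 = ((72*10)*6 - 33)*119 = (720*6 - 33)*119 = (4320 - 33)*119 = 4287*119 = 510153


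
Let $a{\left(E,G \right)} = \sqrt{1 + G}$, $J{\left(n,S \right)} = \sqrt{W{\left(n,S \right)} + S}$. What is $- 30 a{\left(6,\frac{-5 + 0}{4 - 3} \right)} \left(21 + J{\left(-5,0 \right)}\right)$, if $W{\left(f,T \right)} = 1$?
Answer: $- 1320 i \approx - 1320.0 i$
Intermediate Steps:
$J{\left(n,S \right)} = \sqrt{1 + S}$
$- 30 a{\left(6,\frac{-5 + 0}{4 - 3} \right)} \left(21 + J{\left(-5,0 \right)}\right) = - 30 \sqrt{1 + \frac{-5 + 0}{4 - 3}} \left(21 + \sqrt{1 + 0}\right) = - 30 \sqrt{1 - \frac{5}{1}} \left(21 + \sqrt{1}\right) = - 30 \sqrt{1 - 5} \left(21 + 1\right) = - 30 \sqrt{1 - 5} \cdot 22 = - 30 \sqrt{-4} \cdot 22 = - 30 \cdot 2 i 22 = - 60 i 22 = - 1320 i$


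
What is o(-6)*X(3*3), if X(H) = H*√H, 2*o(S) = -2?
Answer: -27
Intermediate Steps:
o(S) = -1 (o(S) = (½)*(-2) = -1)
X(H) = H^(3/2)
o(-6)*X(3*3) = -(3*3)^(3/2) = -9^(3/2) = -1*27 = -27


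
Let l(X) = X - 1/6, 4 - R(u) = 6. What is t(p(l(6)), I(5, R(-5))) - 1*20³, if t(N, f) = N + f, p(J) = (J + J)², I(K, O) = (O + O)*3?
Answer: -70883/9 ≈ -7875.9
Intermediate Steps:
R(u) = -2 (R(u) = 4 - 1*6 = 4 - 6 = -2)
l(X) = -⅙ + X (l(X) = X - 1*⅙ = X - ⅙ = -⅙ + X)
I(K, O) = 6*O (I(K, O) = (2*O)*3 = 6*O)
p(J) = 4*J² (p(J) = (2*J)² = 4*J²)
t(p(l(6)), I(5, R(-5))) - 1*20³ = (4*(-⅙ + 6)² + 6*(-2)) - 1*20³ = (4*(35/6)² - 12) - 1*8000 = (4*(1225/36) - 12) - 8000 = (1225/9 - 12) - 8000 = 1117/9 - 8000 = -70883/9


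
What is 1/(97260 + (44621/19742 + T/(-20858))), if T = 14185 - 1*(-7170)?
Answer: 102944659/10012524812942 ≈ 1.0282e-5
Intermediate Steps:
T = 21355 (T = 14185 + 7170 = 21355)
1/(97260 + (44621/19742 + T/(-20858))) = 1/(97260 + (44621/19742 + 21355/(-20858))) = 1/(97260 + (44621*(1/19742) + 21355*(-1/20858))) = 1/(97260 + (44621/19742 - 21355/20858)) = 1/(97260 + 127278602/102944659) = 1/(10012524812942/102944659) = 102944659/10012524812942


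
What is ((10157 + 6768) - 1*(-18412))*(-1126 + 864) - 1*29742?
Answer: -9288036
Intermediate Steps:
((10157 + 6768) - 1*(-18412))*(-1126 + 864) - 1*29742 = (16925 + 18412)*(-262) - 29742 = 35337*(-262) - 29742 = -9258294 - 29742 = -9288036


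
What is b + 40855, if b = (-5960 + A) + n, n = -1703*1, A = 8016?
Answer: 41208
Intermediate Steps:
n = -1703
b = 353 (b = (-5960 + 8016) - 1703 = 2056 - 1703 = 353)
b + 40855 = 353 + 40855 = 41208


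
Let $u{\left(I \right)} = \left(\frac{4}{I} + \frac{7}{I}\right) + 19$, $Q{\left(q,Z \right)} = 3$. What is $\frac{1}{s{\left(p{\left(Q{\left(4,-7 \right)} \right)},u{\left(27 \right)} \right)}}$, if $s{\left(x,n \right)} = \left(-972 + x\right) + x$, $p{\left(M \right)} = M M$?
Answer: $- \frac{1}{954} \approx -0.0010482$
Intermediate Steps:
$p{\left(M \right)} = M^{2}$
$u{\left(I \right)} = 19 + \frac{11}{I}$ ($u{\left(I \right)} = \frac{11}{I} + 19 = 19 + \frac{11}{I}$)
$s{\left(x,n \right)} = -972 + 2 x$
$\frac{1}{s{\left(p{\left(Q{\left(4,-7 \right)} \right)},u{\left(27 \right)} \right)}} = \frac{1}{-972 + 2 \cdot 3^{2}} = \frac{1}{-972 + 2 \cdot 9} = \frac{1}{-972 + 18} = \frac{1}{-954} = - \frac{1}{954}$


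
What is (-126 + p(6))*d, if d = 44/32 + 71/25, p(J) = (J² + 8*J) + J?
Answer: -7587/50 ≈ -151.74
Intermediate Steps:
p(J) = J² + 9*J
d = 843/200 (d = 44*(1/32) + 71*(1/25) = 11/8 + 71/25 = 843/200 ≈ 4.2150)
(-126 + p(6))*d = (-126 + 6*(9 + 6))*(843/200) = (-126 + 6*15)*(843/200) = (-126 + 90)*(843/200) = -36*843/200 = -7587/50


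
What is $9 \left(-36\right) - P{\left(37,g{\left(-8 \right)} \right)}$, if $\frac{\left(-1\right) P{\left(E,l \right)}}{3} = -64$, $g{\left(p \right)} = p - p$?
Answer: $-516$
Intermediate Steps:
$g{\left(p \right)} = 0$
$P{\left(E,l \right)} = 192$ ($P{\left(E,l \right)} = \left(-3\right) \left(-64\right) = 192$)
$9 \left(-36\right) - P{\left(37,g{\left(-8 \right)} \right)} = 9 \left(-36\right) - 192 = -324 - 192 = -516$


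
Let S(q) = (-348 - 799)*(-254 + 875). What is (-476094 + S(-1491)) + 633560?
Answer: -554821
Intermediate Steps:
S(q) = -712287 (S(q) = -1147*621 = -712287)
(-476094 + S(-1491)) + 633560 = (-476094 - 712287) + 633560 = -1188381 + 633560 = -554821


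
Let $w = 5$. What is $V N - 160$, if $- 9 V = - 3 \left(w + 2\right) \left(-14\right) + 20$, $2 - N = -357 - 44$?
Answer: $- \frac{127982}{9} \approx -14220.0$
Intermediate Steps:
$N = 403$ ($N = 2 - \left(-357 - 44\right) = 2 - -401 = 2 + 401 = 403$)
$V = - \frac{314}{9}$ ($V = - \frac{- 3 \left(5 + 2\right) \left(-14\right) + 20}{9} = - \frac{\left(-3\right) 7 \left(-14\right) + 20}{9} = - \frac{\left(-21\right) \left(-14\right) + 20}{9} = - \frac{294 + 20}{9} = \left(- \frac{1}{9}\right) 314 = - \frac{314}{9} \approx -34.889$)
$V N - 160 = \left(- \frac{314}{9}\right) 403 - 160 = - \frac{126542}{9} - 160 = - \frac{127982}{9}$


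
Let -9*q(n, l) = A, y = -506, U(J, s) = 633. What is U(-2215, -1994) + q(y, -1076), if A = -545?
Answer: 6242/9 ≈ 693.56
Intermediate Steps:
q(n, l) = 545/9 (q(n, l) = -⅑*(-545) = 545/9)
U(-2215, -1994) + q(y, -1076) = 633 + 545/9 = 6242/9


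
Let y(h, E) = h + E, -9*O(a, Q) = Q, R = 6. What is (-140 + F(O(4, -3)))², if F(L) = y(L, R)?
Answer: 160801/9 ≈ 17867.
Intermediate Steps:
O(a, Q) = -Q/9
y(h, E) = E + h
F(L) = 6 + L
(-140 + F(O(4, -3)))² = (-140 + (6 - ⅑*(-3)))² = (-140 + (6 + ⅓))² = (-140 + 19/3)² = (-401/3)² = 160801/9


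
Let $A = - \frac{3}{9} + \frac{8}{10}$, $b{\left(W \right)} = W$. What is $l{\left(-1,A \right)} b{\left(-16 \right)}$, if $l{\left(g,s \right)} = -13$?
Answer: $208$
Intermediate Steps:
$A = \frac{7}{15}$ ($A = \left(-3\right) \frac{1}{9} + 8 \cdot \frac{1}{10} = - \frac{1}{3} + \frac{4}{5} = \frac{7}{15} \approx 0.46667$)
$l{\left(-1,A \right)} b{\left(-16 \right)} = \left(-13\right) \left(-16\right) = 208$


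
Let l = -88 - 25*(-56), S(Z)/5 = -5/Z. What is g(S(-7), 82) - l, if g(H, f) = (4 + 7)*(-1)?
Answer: -1323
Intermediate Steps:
S(Z) = -25/Z (S(Z) = 5*(-5/Z) = -25/Z)
l = 1312 (l = -88 + 1400 = 1312)
g(H, f) = -11 (g(H, f) = 11*(-1) = -11)
g(S(-7), 82) - l = -11 - 1*1312 = -11 - 1312 = -1323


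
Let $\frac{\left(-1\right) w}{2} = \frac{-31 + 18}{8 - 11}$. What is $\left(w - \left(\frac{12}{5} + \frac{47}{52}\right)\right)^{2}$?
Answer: $\frac{87179569}{608400} \approx 143.29$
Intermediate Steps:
$w = - \frac{26}{3}$ ($w = - 2 \frac{-31 + 18}{8 - 11} = - 2 \left(- \frac{13}{-3}\right) = - 2 \left(\left(-13\right) \left(- \frac{1}{3}\right)\right) = \left(-2\right) \frac{13}{3} = - \frac{26}{3} \approx -8.6667$)
$\left(w - \left(\frac{12}{5} + \frac{47}{52}\right)\right)^{2} = \left(- \frac{26}{3} - \left(\frac{12}{5} + \frac{47}{52}\right)\right)^{2} = \left(- \frac{26}{3} - \frac{859}{260}\right)^{2} = \left(- \frac{9337}{780}\right)^{2} = \frac{87179569}{608400}$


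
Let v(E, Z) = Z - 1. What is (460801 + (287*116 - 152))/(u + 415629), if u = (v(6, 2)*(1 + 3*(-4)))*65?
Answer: 493941/414914 ≈ 1.1905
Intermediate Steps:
v(E, Z) = -1 + Z
u = -715 (u = ((-1 + 2)*(1 + 3*(-4)))*65 = (1*(1 - 12))*65 = (1*(-11))*65 = -11*65 = -715)
(460801 + (287*116 - 152))/(u + 415629) = (460801 + (287*116 - 152))/(-715 + 415629) = (460801 + (33292 - 152))/414914 = (460801 + 33140)*(1/414914) = 493941*(1/414914) = 493941/414914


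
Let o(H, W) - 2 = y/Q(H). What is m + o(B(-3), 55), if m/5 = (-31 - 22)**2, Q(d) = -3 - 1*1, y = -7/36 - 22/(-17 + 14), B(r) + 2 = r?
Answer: 2022511/144 ≈ 14045.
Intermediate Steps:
B(r) = -2 + r
y = 257/36 (y = -7*1/36 - 22/(-3) = -7/36 - 22*(-1/3) = -7/36 + 22/3 = 257/36 ≈ 7.1389)
Q(d) = -4 (Q(d) = -3 - 1 = -4)
o(H, W) = 31/144 (o(H, W) = 2 + (257/36)/(-4) = 2 + (257/36)*(-1/4) = 2 - 257/144 = 31/144)
m = 14045 (m = 5*(-31 - 22)**2 = 5*(-53)**2 = 5*2809 = 14045)
m + o(B(-3), 55) = 14045 + 31/144 = 2022511/144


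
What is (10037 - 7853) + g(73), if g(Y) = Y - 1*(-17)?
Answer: 2274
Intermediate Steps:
g(Y) = 17 + Y (g(Y) = Y + 17 = 17 + Y)
(10037 - 7853) + g(73) = (10037 - 7853) + (17 + 73) = 2184 + 90 = 2274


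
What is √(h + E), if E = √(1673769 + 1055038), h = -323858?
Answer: √(-323858 + √2728807) ≈ 567.63*I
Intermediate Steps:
E = √2728807 ≈ 1651.9
√(h + E) = √(-323858 + √2728807)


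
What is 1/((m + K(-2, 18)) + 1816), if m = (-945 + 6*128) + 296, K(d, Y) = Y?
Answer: 1/1953 ≈ 0.00051203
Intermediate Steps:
m = 119 (m = (-945 + 768) + 296 = -177 + 296 = 119)
1/((m + K(-2, 18)) + 1816) = 1/((119 + 18) + 1816) = 1/(137 + 1816) = 1/1953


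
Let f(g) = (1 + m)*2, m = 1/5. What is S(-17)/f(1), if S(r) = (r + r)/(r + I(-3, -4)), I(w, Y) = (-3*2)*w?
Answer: -85/6 ≈ -14.167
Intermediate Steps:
I(w, Y) = -6*w
m = 1/5 ≈ 0.20000
f(g) = 12/5 (f(g) = (1 + 1/5)*2 = (6/5)*2 = 12/5)
S(r) = 2*r/(18 + r) (S(r) = (r + r)/(r - 6*(-3)) = (2*r)/(r + 18) = (2*r)/(18 + r) = 2*r/(18 + r))
S(-17)/f(1) = (2*(-17)/(18 - 17))/(12/5) = (2*(-17)/1)*(5/12) = (2*(-17)*1)*(5/12) = -34*5/12 = -85/6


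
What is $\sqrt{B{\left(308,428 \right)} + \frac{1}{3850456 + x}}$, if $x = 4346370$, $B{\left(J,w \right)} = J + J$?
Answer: $\frac{\sqrt{41387781196350842}}{8196826} \approx 24.819$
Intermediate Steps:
$B{\left(J,w \right)} = 2 J$
$\sqrt{B{\left(308,428 \right)} + \frac{1}{3850456 + x}} = \sqrt{2 \cdot 308 + \frac{1}{3850456 + 4346370}} = \sqrt{616 + \frac{1}{8196826}} = \sqrt{\frac{5049244817}{8196826}} = \frac{\sqrt{41387781196350842}}{8196826}$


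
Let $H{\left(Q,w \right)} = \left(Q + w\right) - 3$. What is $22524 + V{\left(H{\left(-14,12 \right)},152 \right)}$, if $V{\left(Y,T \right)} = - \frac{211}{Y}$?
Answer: $\frac{112831}{5} \approx 22566.0$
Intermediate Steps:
$H{\left(Q,w \right)} = -3 + Q + w$
$22524 + V{\left(H{\left(-14,12 \right)},152 \right)} = 22524 - \frac{211}{-3 - 14 + 12} = 22524 - \frac{211}{-5} = 22524 - - \frac{211}{5} = 22524 + \frac{211}{5} = \frac{112831}{5}$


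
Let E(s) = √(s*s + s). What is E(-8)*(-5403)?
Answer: -10806*√14 ≈ -40432.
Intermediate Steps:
E(s) = √(s + s²) (E(s) = √(s² + s) = √(s + s²))
E(-8)*(-5403) = √(-8*(1 - 8))*(-5403) = √(-8*(-7))*(-5403) = √56*(-5403) = (2*√14)*(-5403) = -10806*√14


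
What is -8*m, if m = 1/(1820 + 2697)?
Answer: -8/4517 ≈ -0.0017711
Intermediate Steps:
m = 1/4517 ≈ 0.00022139
-8*m = -8*1/4517 = -8/4517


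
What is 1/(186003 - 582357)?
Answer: -1/396354 ≈ -2.5230e-6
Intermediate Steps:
1/(186003 - 582357) = 1/(-396354) = -1/396354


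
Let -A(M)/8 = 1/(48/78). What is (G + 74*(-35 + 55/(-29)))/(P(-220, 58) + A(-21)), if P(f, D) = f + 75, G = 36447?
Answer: -12377/58 ≈ -213.40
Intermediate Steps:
P(f, D) = 75 + f
A(M) = -13 (A(M) = -8/(48/78) = -8/(48*(1/78)) = -8/8/13 = -8*13/8 = -13)
(G + 74*(-35 + 55/(-29)))/(P(-220, 58) + A(-21)) = (36447 + 74*(-35 + 55/(-29)))/((75 - 220) - 13) = (36447 + 74*(-35 + 55*(-1/29)))/(-145 - 13) = (36447 + 74*(-35 - 55/29))/(-158) = (36447 + 74*(-1070/29))*(-1/158) = (36447 - 79180/29)*(-1/158) = (977783/29)*(-1/158) = -12377/58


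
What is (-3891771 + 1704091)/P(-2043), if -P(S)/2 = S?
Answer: -1093840/2043 ≈ -535.41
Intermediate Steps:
P(S) = -2*S
(-3891771 + 1704091)/P(-2043) = (-3891771 + 1704091)/((-2*(-2043))) = -2187680/4086 = -2187680*1/4086 = -1093840/2043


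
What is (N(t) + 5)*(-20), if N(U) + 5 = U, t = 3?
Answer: -60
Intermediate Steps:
N(U) = -5 + U
(N(t) + 5)*(-20) = ((-5 + 3) + 5)*(-20) = (-2 + 5)*(-20) = 3*(-20) = -60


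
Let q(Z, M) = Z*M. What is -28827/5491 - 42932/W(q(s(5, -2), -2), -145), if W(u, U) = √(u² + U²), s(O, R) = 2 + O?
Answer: -28827/5491 - 42932*√21221/21221 ≈ -299.96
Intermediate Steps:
q(Z, M) = M*Z
W(u, U) = √(U² + u²)
-28827/5491 - 42932/W(q(s(5, -2), -2), -145) = -28827/5491 - 42932/√((-145)² + (-2*(2 + 5))²) = -28827*1/5491 - 42932/√(21025 + (-2*7)²) = -28827/5491 - 42932/√(21025 + (-14)²) = -28827/5491 - 42932/√(21025 + 196) = -28827/5491 - 42932*√21221/21221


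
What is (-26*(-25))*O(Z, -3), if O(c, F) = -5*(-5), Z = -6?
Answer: 16250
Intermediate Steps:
O(c, F) = 25
(-26*(-25))*O(Z, -3) = -26*(-25)*25 = 650*25 = 16250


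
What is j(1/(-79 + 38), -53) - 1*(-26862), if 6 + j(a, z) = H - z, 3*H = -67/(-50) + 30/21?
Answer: 9418473/350 ≈ 26910.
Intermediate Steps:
H = 323/350 (H = (-67/(-50) + 30/21)/3 = (-67*(-1/50) + 30*(1/21))/3 = (67/50 + 10/7)/3 = (⅓)*(969/350) = 323/350 ≈ 0.92286)
j(a, z) = -1777/350 - z (j(a, z) = -6 + (323/350 - z) = -1777/350 - z)
j(1/(-79 + 38), -53) - 1*(-26862) = (-1777/350 - 1*(-53)) - 1*(-26862) = (-1777/350 + 53) + 26862 = 16773/350 + 26862 = 9418473/350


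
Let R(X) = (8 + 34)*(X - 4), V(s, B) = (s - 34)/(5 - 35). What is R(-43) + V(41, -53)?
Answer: -59227/30 ≈ -1974.2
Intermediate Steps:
V(s, B) = 17/15 - s/30 (V(s, B) = (-34 + s)/(-30) = (-34 + s)*(-1/30) = 17/15 - s/30)
R(X) = -168 + 42*X (R(X) = 42*(-4 + X) = -168 + 42*X)
R(-43) + V(41, -53) = (-168 + 42*(-43)) + (17/15 - 1/30*41) = (-168 - 1806) + (17/15 - 41/30) = -1974 - 7/30 = -59227/30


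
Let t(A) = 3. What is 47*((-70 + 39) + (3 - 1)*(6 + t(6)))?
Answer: -611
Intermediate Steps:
47*((-70 + 39) + (3 - 1)*(6 + t(6))) = 47*((-70 + 39) + (3 - 1)*(6 + 3)) = 47*(-31 + 2*9) = 47*(-31 + 18) = 47*(-13) = -611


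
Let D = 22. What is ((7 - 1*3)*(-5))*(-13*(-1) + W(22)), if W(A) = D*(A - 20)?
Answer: -1140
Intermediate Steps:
W(A) = -440 + 22*A (W(A) = 22*(A - 20) = 22*(-20 + A) = -440 + 22*A)
((7 - 1*3)*(-5))*(-13*(-1) + W(22)) = ((7 - 1*3)*(-5))*(-13*(-1) + (-440 + 22*22)) = ((7 - 3)*(-5))*(13 + (-440 + 484)) = (4*(-5))*(13 + 44) = -20*57 = -1140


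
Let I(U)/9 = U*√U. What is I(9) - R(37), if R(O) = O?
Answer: 206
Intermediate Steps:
I(U) = 9*U^(3/2) (I(U) = 9*(U*√U) = 9*U^(3/2))
I(9) - R(37) = 9*9^(3/2) - 1*37 = 9*27 - 37 = 243 - 37 = 206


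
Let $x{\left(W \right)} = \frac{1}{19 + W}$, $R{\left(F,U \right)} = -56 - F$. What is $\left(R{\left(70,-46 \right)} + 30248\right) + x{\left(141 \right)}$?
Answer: $\frac{4819521}{160} \approx 30122.0$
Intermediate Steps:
$\left(R{\left(70,-46 \right)} + 30248\right) + x{\left(141 \right)} = \left(\left(-56 - 70\right) + 30248\right) + \frac{1}{19 + 141} = \left(\left(-56 - 70\right) + 30248\right) + \frac{1}{160} = \left(-126 + 30248\right) + \frac{1}{160} = 30122 + \frac{1}{160} = \frac{4819521}{160}$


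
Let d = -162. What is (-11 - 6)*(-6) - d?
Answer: 264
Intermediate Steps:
(-11 - 6)*(-6) - d = (-11 - 6)*(-6) - 1*(-162) = -17*(-6) + 162 = 102 + 162 = 264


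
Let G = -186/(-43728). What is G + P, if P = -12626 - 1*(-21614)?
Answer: 65504575/7288 ≈ 8988.0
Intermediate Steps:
G = 31/7288 (G = -186*(-1/43728) = 31/7288 ≈ 0.0042536)
P = 8988 (P = -12626 + 21614 = 8988)
G + P = 31/7288 + 8988 = 65504575/7288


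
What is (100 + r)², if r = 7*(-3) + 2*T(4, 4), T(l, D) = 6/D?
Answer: 6724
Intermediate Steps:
r = -18 (r = 7*(-3) + 2*(6/4) = -21 + 2*(6*(¼)) = -21 + 2*(3/2) = -21 + 3 = -18)
(100 + r)² = (100 - 18)² = 82² = 6724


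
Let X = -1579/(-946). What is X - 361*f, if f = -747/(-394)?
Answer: -63620714/93181 ≈ -682.76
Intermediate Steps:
f = 747/394 (f = -747*(-1/394) = 747/394 ≈ 1.8959)
X = 1579/946 (X = -1579*(-1/946) = 1579/946 ≈ 1.6691)
X - 361*f = 1579/946 - 361*747/394 = 1579/946 - 269667/394 = -63620714/93181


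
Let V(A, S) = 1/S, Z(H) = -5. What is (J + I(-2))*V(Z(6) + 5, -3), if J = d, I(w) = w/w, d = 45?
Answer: -46/3 ≈ -15.333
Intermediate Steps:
I(w) = 1
J = 45
(J + I(-2))*V(Z(6) + 5, -3) = (45 + 1)/(-3) = 46*(-⅓) = -46/3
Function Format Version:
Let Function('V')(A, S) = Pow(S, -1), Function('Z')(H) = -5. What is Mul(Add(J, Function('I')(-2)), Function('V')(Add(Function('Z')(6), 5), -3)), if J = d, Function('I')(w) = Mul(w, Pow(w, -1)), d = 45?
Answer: Rational(-46, 3) ≈ -15.333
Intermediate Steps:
Function('I')(w) = 1
J = 45
Mul(Add(J, Function('I')(-2)), Function('V')(Add(Function('Z')(6), 5), -3)) = Mul(Add(45, 1), Pow(-3, -1)) = Mul(46, Rational(-1, 3)) = Rational(-46, 3)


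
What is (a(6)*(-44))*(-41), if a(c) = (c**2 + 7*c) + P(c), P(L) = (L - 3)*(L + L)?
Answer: 205656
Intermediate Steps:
P(L) = 2*L*(-3 + L) (P(L) = (-3 + L)*(2*L) = 2*L*(-3 + L))
a(c) = c**2 + 7*c + 2*c*(-3 + c) (a(c) = (c**2 + 7*c) + 2*c*(-3 + c) = c**2 + 7*c + 2*c*(-3 + c))
(a(6)*(-44))*(-41) = ((6*(1 + 3*6))*(-44))*(-41) = ((6*(1 + 18))*(-44))*(-41) = ((6*19)*(-44))*(-41) = (114*(-44))*(-41) = -5016*(-41) = 205656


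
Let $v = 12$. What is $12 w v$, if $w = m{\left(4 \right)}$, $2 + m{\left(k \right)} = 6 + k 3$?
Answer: $2304$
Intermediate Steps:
$m{\left(k \right)} = 4 + 3 k$ ($m{\left(k \right)} = -2 + \left(6 + k 3\right) = -2 + \left(6 + 3 k\right) = 4 + 3 k$)
$w = 16$ ($w = 4 + 3 \cdot 4 = 4 + 12 = 16$)
$12 w v = 12 \cdot 16 \cdot 12 = 192 \cdot 12 = 2304$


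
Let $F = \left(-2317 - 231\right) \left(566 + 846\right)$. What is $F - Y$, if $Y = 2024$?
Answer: $-3599800$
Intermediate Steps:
$F = -3597776$ ($F = \left(-2548\right) 1412 = -3597776$)
$F - Y = -3597776 - 2024 = -3599800$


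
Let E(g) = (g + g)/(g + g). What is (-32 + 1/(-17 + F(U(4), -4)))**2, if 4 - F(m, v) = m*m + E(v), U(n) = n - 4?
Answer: 201601/196 ≈ 1028.6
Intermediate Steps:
U(n) = -4 + n
E(g) = 1 (E(g) = (2*g)/((2*g)) = (2*g)*(1/(2*g)) = 1)
F(m, v) = 3 - m**2 (F(m, v) = 4 - (m*m + 1) = 4 - (m**2 + 1) = 4 - (1 + m**2) = 4 + (-1 - m**2) = 3 - m**2)
(-32 + 1/(-17 + F(U(4), -4)))**2 = (-32 + 1/(-17 + (3 - (-4 + 4)**2)))**2 = (-32 + 1/(-17 + (3 - 1*0**2)))**2 = (-32 + 1/(-17 + (3 - 1*0)))**2 = (-32 + 1/(-17 + (3 + 0)))**2 = (-32 + 1/(-17 + 3))**2 = (-32 + 1/(-14))**2 = (-32 - 1/14)**2 = (-449/14)**2 = 201601/196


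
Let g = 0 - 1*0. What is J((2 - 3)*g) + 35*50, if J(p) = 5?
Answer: 1755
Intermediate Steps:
g = 0 (g = 0 + 0 = 0)
J((2 - 3)*g) + 35*50 = 5 + 35*50 = 5 + 1750 = 1755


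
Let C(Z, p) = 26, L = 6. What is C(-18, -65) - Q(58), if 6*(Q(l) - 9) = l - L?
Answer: 25/3 ≈ 8.3333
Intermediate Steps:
Q(l) = 8 + l/6 (Q(l) = 9 + (l - 1*6)/6 = 9 + (l - 6)/6 = 9 + (-6 + l)/6 = 9 + (-1 + l/6) = 8 + l/6)
C(-18, -65) - Q(58) = 26 - (8 + (1/6)*58) = 26 - (8 + 29/3) = 26 - 1*53/3 = 26 - 53/3 = 25/3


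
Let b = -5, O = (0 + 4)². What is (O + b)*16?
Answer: 176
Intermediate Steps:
O = 16 (O = 4² = 16)
(O + b)*16 = (16 - 5)*16 = 11*16 = 176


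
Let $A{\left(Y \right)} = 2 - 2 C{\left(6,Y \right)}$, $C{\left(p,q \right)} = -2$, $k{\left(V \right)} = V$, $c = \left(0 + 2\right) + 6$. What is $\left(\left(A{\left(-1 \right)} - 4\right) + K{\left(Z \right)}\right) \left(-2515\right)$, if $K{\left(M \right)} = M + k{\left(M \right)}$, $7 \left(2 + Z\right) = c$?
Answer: $- \frac{5030}{7} \approx -718.57$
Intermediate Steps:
$c = 8$ ($c = 2 + 6 = 8$)
$Z = - \frac{6}{7}$ ($Z = -2 + \frac{1}{7} \cdot 8 = -2 + \frac{8}{7} = - \frac{6}{7} \approx -0.85714$)
$K{\left(M \right)} = 2 M$ ($K{\left(M \right)} = M + M = 2 M$)
$A{\left(Y \right)} = 6$ ($A{\left(Y \right)} = 2 - -4 = 2 + 4 = 6$)
$\left(\left(A{\left(-1 \right)} - 4\right) + K{\left(Z \right)}\right) \left(-2515\right) = \left(\left(6 - 4\right) + 2 \left(- \frac{6}{7}\right)\right) \left(-2515\right) = \left(2 - \frac{12}{7}\right) \left(-2515\right) = \frac{2}{7} \left(-2515\right) = - \frac{5030}{7}$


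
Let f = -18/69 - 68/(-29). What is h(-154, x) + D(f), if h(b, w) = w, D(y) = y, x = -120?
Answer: -78650/667 ≈ -117.92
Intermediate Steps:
f = 1390/667 (f = -18*1/69 - 68*(-1/29) = -6/23 + 68/29 = 1390/667 ≈ 2.0840)
h(-154, x) + D(f) = -120 + 1390/667 = -78650/667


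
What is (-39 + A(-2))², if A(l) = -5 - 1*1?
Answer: 2025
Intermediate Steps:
A(l) = -6 (A(l) = -5 - 1 = -6)
(-39 + A(-2))² = (-39 - 6)² = (-45)² = 2025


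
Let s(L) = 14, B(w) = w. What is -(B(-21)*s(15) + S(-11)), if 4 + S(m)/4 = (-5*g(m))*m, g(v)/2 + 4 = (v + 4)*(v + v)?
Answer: -65690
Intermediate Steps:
g(v) = -8 + 4*v*(4 + v) (g(v) = -8 + 2*((v + 4)*(v + v)) = -8 + 2*((4 + v)*(2*v)) = -8 + 2*(2*v*(4 + v)) = -8 + 4*v*(4 + v))
S(m) = -16 + 4*m*(40 - 80*m - 20*m²) (S(m) = -16 + 4*((-5*(-8 + 4*m² + 16*m))*m) = -16 + 4*((40 - 80*m - 20*m²)*m) = -16 + 4*(m*(40 - 80*m - 20*m²)) = -16 + 4*m*(40 - 80*m - 20*m²))
-(B(-21)*s(15) + S(-11)) = -(-21*14 + (-16 - 320*(-11)² - 80*(-11)³ + 160*(-11))) = -(-294 + (-16 - 320*121 - 80*(-1331) - 1760)) = -(-294 + (-16 - 38720 + 106480 - 1760)) = -(-294 + 65984) = -1*65690 = -65690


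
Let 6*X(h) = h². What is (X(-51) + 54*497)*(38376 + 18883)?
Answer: 3123077637/2 ≈ 1.5615e+9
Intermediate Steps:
X(h) = h²/6
(X(-51) + 54*497)*(38376 + 18883) = ((⅙)*(-51)² + 54*497)*(38376 + 18883) = ((⅙)*2601 + 26838)*57259 = (867/2 + 26838)*57259 = (54543/2)*57259 = 3123077637/2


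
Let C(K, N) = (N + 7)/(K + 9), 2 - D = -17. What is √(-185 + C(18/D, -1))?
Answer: I*√81319/21 ≈ 13.579*I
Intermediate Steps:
D = 19 (D = 2 - 1*(-17) = 2 + 17 = 19)
C(K, N) = (7 + N)/(9 + K)
√(-185 + C(18/D, -1)) = √(-185 + (7 - 1)/(9 + 18/19)) = √(-185 + 6/(9 + 18*(1/19))) = √(-185 + 6/(9 + 18/19)) = √(-185 + 6/(189/19)) = √(-185 + (19/189)*6) = √(-185 + 38/63) = √(-11617/63) = I*√81319/21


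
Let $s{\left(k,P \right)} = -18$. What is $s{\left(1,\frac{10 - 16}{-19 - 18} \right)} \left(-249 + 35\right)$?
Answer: $3852$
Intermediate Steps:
$s{\left(1,\frac{10 - 16}{-19 - 18} \right)} \left(-249 + 35\right) = - 18 \left(-249 + 35\right) = \left(-18\right) \left(-214\right) = 3852$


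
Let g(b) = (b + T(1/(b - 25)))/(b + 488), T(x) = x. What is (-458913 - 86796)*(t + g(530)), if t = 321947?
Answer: -90320297070769629/514090 ≈ -1.7569e+11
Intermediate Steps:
g(b) = (b + 1/(-25 + b))/(488 + b) (g(b) = (b + 1/(b - 25))/(b + 488) = (b + 1/(-25 + b))/(488 + b))
(-458913 - 86796)*(t + g(530)) = (-458913 - 86796)*(321947 + (1 + 530*(-25 + 530))/((-25 + 530)*(488 + 530))) = -545709*(321947 + (1 + 530*505)/(505*1018)) = -545709*(321947 + (1/505)*(1/1018)*(1 + 267650)) = -545709*(321947 + (1/505)*(1/1018)*267651) = -545709*(321947 + 267651/514090) = -545709*165510000881/514090 = -90320297070769629/514090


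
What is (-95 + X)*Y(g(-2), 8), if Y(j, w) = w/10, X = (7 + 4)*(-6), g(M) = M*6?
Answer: -644/5 ≈ -128.80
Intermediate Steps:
g(M) = 6*M
X = -66 (X = 11*(-6) = -66)
Y(j, w) = w/10 (Y(j, w) = w*(⅒) = w/10)
(-95 + X)*Y(g(-2), 8) = (-95 - 66)*((⅒)*8) = -161*⅘ = -644/5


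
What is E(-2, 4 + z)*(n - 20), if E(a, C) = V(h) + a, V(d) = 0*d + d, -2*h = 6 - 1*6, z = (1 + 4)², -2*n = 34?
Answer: 74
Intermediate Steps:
n = -17 (n = -½*34 = -17)
z = 25 (z = 5² = 25)
h = 0 (h = -(6 - 1*6)/2 = -(6 - 6)/2 = -½*0 = 0)
V(d) = d (V(d) = 0 + d = d)
E(a, C) = a (E(a, C) = 0 + a = a)
E(-2, 4 + z)*(n - 20) = -2*(-17 - 20) = -2*(-37) = 74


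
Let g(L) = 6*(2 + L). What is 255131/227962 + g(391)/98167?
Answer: 25582979273/22378345654 ≈ 1.1432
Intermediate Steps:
g(L) = 12 + 6*L
255131/227962 + g(391)/98167 = 255131/227962 + (12 + 6*391)/98167 = 255131*(1/227962) + (12 + 2346)*(1/98167) = 255131/227962 + 2358*(1/98167) = 255131/227962 + 2358/98167 = 25582979273/22378345654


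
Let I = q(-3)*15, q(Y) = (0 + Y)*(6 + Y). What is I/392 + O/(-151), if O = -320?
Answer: 105055/59192 ≈ 1.7748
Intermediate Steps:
q(Y) = Y*(6 + Y)
I = -135 (I = -3*(6 - 3)*15 = -3*3*15 = -9*15 = -135)
I/392 + O/(-151) = -135/392 - 320/(-151) = -135*1/392 - 320*(-1/151) = -135/392 + 320/151 = 105055/59192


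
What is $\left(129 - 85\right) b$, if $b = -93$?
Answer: $-4092$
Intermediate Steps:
$\left(129 - 85\right) b = \left(129 - 85\right) \left(-93\right) = 44 \left(-93\right) = -4092$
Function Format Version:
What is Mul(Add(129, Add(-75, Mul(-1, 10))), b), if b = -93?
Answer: -4092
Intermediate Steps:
Mul(Add(129, Add(-75, Mul(-1, 10))), b) = Mul(Add(129, Add(-75, Mul(-1, 10))), -93) = Mul(Add(129, Add(-75, -10)), -93) = Mul(Add(129, -85), -93) = Mul(44, -93) = -4092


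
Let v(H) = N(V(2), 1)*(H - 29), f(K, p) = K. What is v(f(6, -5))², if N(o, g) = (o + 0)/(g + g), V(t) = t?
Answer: 529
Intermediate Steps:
N(o, g) = o/(2*g) (N(o, g) = o/((2*g)) = o*(1/(2*g)) = o/(2*g))
v(H) = -29 + H (v(H) = ((½)*2/1)*(H - 29) = ((½)*2*1)*(-29 + H) = 1*(-29 + H) = -29 + H)
v(f(6, -5))² = (-29 + 6)² = (-23)² = 529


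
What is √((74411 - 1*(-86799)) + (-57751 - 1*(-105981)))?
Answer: 4*√13090 ≈ 457.65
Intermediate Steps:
√((74411 - 1*(-86799)) + (-57751 - 1*(-105981))) = √((74411 + 86799) + (-57751 + 105981)) = √(161210 + 48230) = √209440 = 4*√13090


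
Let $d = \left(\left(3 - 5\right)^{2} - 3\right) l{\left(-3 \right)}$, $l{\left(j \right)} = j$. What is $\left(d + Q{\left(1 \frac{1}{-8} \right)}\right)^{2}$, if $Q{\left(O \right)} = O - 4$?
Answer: $\frac{3249}{64} \approx 50.766$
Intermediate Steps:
$Q{\left(O \right)} = -4 + O$ ($Q{\left(O \right)} = O - 4 = -4 + O$)
$d = -3$ ($d = \left(\left(3 - 5\right)^{2} - 3\right) \left(-3\right) = \left(\left(-2\right)^{2} - 3\right) \left(-3\right) = \left(4 - 3\right) \left(-3\right) = 1 \left(-3\right) = -3$)
$\left(d + Q{\left(1 \frac{1}{-8} \right)}\right)^{2} = \left(-3 - \left(4 - \frac{1}{-8}\right)\right)^{2} = \left(-3 + \left(-4 + 1 \left(- \frac{1}{8}\right)\right)\right)^{2} = \left(-3 - \frac{33}{8}\right)^{2} = \left(- \frac{57}{8}\right)^{2} = \frac{3249}{64}$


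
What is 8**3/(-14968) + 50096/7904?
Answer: 5826485/924274 ≈ 6.3038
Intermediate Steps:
8**3/(-14968) + 50096/7904 = 512*(-1/14968) + 50096*(1/7904) = -64/1871 + 3131/494 = 5826485/924274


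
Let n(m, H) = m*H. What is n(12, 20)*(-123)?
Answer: -29520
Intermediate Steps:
n(m, H) = H*m
n(12, 20)*(-123) = (20*12)*(-123) = 240*(-123) = -29520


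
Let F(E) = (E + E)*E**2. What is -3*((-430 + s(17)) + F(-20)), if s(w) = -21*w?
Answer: 50361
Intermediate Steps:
F(E) = 2*E**3 (F(E) = (2*E)*E**2 = 2*E**3)
-3*((-430 + s(17)) + F(-20)) = -3*((-430 - 21*17) + 2*(-20)**3) = -3*((-430 - 357) + 2*(-8000)) = -3*(-787 - 16000) = -3*(-16787) = 50361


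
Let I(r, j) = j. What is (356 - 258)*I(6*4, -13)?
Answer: -1274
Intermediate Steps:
(356 - 258)*I(6*4, -13) = (356 - 258)*(-13) = 98*(-13) = -1274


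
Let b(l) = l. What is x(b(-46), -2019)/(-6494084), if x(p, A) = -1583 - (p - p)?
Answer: 1583/6494084 ≈ 0.00024376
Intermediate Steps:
x(p, A) = -1583 (x(p, A) = -1583 - 1*0 = -1583 + 0 = -1583)
x(b(-46), -2019)/(-6494084) = -1583/(-6494084) = -1583*(-1/6494084) = 1583/6494084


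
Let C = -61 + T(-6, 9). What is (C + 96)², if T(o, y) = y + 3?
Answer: 2209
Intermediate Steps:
T(o, y) = 3 + y
C = -49 (C = -61 + (3 + 9) = -61 + 12 = -49)
(C + 96)² = (-49 + 96)² = 47² = 2209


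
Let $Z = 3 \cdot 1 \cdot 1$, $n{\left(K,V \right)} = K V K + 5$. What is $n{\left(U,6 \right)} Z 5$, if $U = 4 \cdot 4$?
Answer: $23115$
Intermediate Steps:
$U = 16$
$n{\left(K,V \right)} = 5 + V K^{2}$ ($n{\left(K,V \right)} = V K^{2} + 5 = 5 + V K^{2}$)
$Z = 3$ ($Z = 3 \cdot 1 = 3$)
$n{\left(U,6 \right)} Z 5 = \left(5 + 6 \cdot 16^{2}\right) 3 \cdot 5 = \left(5 + 6 \cdot 256\right) 3 \cdot 5 = \left(5 + 1536\right) 3 \cdot 5 = 1541 \cdot 3 \cdot 5 = 4623 \cdot 5 = 23115$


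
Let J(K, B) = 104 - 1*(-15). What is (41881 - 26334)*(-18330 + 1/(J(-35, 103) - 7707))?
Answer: -308914539061/1084 ≈ -2.8498e+8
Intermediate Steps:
J(K, B) = 119 (J(K, B) = 104 + 15 = 119)
(41881 - 26334)*(-18330 + 1/(J(-35, 103) - 7707)) = (41881 - 26334)*(-18330 + 1/(119 - 7707)) = 15547*(-18330 + 1/(-7588)) = 15547*(-18330 - 1/7588) = 15547*(-139088041/7588) = -308914539061/1084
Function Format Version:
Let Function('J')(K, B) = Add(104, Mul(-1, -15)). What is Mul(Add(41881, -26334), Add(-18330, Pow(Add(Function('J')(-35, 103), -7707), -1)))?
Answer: Rational(-308914539061, 1084) ≈ -2.8498e+8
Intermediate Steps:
Function('J')(K, B) = 119 (Function('J')(K, B) = Add(104, 15) = 119)
Mul(Add(41881, -26334), Add(-18330, Pow(Add(Function('J')(-35, 103), -7707), -1))) = Mul(Add(41881, -26334), Add(-18330, Pow(Add(119, -7707), -1))) = Mul(15547, Add(-18330, Pow(-7588, -1))) = Mul(15547, Add(-18330, Rational(-1, 7588))) = Mul(15547, Rational(-139088041, 7588)) = Rational(-308914539061, 1084)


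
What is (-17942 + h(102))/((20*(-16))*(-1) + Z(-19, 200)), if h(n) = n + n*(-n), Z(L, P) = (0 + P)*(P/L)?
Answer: 134159/8480 ≈ 15.821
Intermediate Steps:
Z(L, P) = P²/L (Z(L, P) = P*(P/L) = P²/L)
h(n) = n - n²
(-17942 + h(102))/((20*(-16))*(-1) + Z(-19, 200)) = (-17942 + 102*(1 - 1*102))/((20*(-16))*(-1) + 200²/(-19)) = (-17942 + 102*(1 - 102))/(-320*(-1) - 1/19*40000) = (-17942 + 102*(-101))/(320 - 40000/19) = (-17942 - 10302)/(-33920/19) = -28244*(-19/33920) = 134159/8480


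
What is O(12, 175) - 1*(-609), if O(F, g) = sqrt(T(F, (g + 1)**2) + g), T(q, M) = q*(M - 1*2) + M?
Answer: 609 + 29*sqrt(479) ≈ 1243.7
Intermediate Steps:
T(q, M) = M + q*(-2 + M) (T(q, M) = q*(M - 2) + M = q*(-2 + M) + M = M + q*(-2 + M))
O(F, g) = sqrt(g + (1 + g)**2 - 2*F + F*(1 + g)**2) (O(F, g) = sqrt(((g + 1)**2 - 2*F + (g + 1)**2*F) + g) = sqrt(((1 + g)**2 - 2*F + (1 + g)**2*F) + g) = sqrt(((1 + g)**2 - 2*F + F*(1 + g)**2) + g) = sqrt(g + (1 + g)**2 - 2*F + F*(1 + g)**2))
O(12, 175) - 1*(-609) = sqrt(175 + (1 + 175)**2 - 2*12 + 12*(1 + 175)**2) - 1*(-609) = sqrt(175 + 176**2 - 24 + 12*176**2) + 609 = sqrt(175 + 30976 - 24 + 12*30976) + 609 = sqrt(175 + 30976 - 24 + 371712) + 609 = sqrt(402839) + 609 = 29*sqrt(479) + 609 = 609 + 29*sqrt(479)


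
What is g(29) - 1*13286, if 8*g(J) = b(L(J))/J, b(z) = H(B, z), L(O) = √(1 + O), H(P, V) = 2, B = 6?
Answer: -1541175/116 ≈ -13286.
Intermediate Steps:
b(z) = 2
g(J) = 1/(4*J) (g(J) = (2/J)/8 = 1/(4*J))
g(29) - 1*13286 = (¼)/29 - 1*13286 = (¼)*(1/29) - 13286 = 1/116 - 13286 = -1541175/116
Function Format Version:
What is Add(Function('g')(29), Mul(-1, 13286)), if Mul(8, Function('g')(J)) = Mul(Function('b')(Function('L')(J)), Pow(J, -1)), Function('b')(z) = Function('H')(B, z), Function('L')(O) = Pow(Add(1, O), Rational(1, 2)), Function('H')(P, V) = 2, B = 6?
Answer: Rational(-1541175, 116) ≈ -13286.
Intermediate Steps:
Function('b')(z) = 2
Function('g')(J) = Mul(Rational(1, 4), Pow(J, -1)) (Function('g')(J) = Mul(Rational(1, 8), Mul(2, Pow(J, -1))) = Mul(Rational(1, 4), Pow(J, -1)))
Add(Function('g')(29), Mul(-1, 13286)) = Add(Mul(Rational(1, 4), Pow(29, -1)), Mul(-1, 13286)) = Add(Mul(Rational(1, 4), Rational(1, 29)), -13286) = Add(Rational(1, 116), -13286) = Rational(-1541175, 116)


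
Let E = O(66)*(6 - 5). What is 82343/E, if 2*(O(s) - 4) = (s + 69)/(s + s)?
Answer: 7246184/397 ≈ 18252.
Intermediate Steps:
O(s) = 4 + (69 + s)/(4*s) (O(s) = 4 + ((s + 69)/(s + s))/2 = 4 + ((69 + s)/((2*s)))/2 = 4 + ((69 + s)*(1/(2*s)))/2 = 4 + ((69 + s)/(2*s))/2 = 4 + (69 + s)/(4*s))
E = 397/88 (E = ((¼)*(69 + 17*66)/66)*(6 - 5) = ((¼)*(1/66)*(69 + 1122))*1 = ((¼)*(1/66)*1191)*1 = (397/88)*1 = 397/88 ≈ 4.5114)
82343/E = 82343/(397/88) = 82343*(88/397) = 7246184/397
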